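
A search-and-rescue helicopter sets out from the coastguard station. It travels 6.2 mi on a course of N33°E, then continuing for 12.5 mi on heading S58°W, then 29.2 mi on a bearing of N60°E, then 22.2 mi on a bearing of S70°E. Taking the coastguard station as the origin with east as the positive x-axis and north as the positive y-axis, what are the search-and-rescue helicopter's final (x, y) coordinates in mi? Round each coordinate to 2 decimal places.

(38.93, 5.58)

Leg 1 (N33°E, 6.2 mi): east 6.2 sin 33° = 3.38, north 6.2 cos 33° = 5.20
Leg 2 (S58°W, 12.5 mi): east 12.5 sin 238° = -10.60, north 12.5 cos 238° = -6.62
Leg 3 (N60°E, 29.2 mi): east 29.2 sin 60° = 25.29, north 29.2 cos 60° = 14.60
Leg 4 (S70°E, 22.2 mi): east 22.2 sin 110° = 20.86, north 22.2 cos 110° = -7.59
Summing: 38.93 mi east, 5.58 mi north → (38.93, 5.58).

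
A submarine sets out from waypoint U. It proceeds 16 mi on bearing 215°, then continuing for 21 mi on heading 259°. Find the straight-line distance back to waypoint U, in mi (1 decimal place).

Leg 1 (215°, 16 mi): east 16 sin 215° = -9.18, north 16 cos 215° = -13.11
Leg 2 (259°, 21 mi): east 21 sin 259° = -20.61, north 21 cos 259° = -4.01
Net: -29.79 east, -17.11 north. Distance = √((-29.79)² + (-17.11)²) = 34.357 mi.

34.4 mi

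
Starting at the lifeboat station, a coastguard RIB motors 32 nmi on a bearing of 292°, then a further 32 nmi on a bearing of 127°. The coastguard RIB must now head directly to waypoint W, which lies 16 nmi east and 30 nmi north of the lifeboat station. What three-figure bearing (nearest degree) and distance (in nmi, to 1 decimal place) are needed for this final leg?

Leg 1 (292°, 32 nmi): east 32 sin 292° = -29.67, north 32 cos 292° = 11.99
Leg 2 (127°, 32 nmi): east 32 sin 127° = 25.56, north 32 cos 127° = -19.26
Current position: (-4.11, -7.27). Target: (16, 30). Remaining: Δeast = 20.11, Δnorth = 37.27.
Bearing = atan2(20.11, 37.27) mod 360° = 28.35°; distance = √((20.11)² + (37.27)²) = 42.352 nmi.

028°, 42.4 nmi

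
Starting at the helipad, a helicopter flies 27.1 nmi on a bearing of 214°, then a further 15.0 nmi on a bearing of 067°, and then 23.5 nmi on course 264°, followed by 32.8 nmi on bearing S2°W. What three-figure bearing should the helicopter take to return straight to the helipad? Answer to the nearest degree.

Leg 1 (214°, 27.1 nmi): east 27.1 sin 214° = -15.15, north 27.1 cos 214° = -22.47
Leg 2 (067°, 15.0 nmi): east 15.0 sin 67° = 13.81, north 15.0 cos 67° = 5.86
Leg 3 (264°, 23.5 nmi): east 23.5 sin 264° = -23.37, north 23.5 cos 264° = -2.46
Leg 4 (S2°W, 32.8 nmi): east 32.8 sin 182° = -1.14, north 32.8 cos 182° = -32.78
Net displacement: -25.86 east, -51.84 north. Direction back to start is (25.86, 51.84): bearing = atan2(25.86, 51.84) mod 360° = 26.51° ≈ 027°.

027°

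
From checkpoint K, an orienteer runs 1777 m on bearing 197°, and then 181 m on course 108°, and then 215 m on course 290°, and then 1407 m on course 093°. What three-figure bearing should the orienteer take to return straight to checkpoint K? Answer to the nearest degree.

334°

Leg 1 (197°, 1777 m): east 1777 sin 197° = -519.54, north 1777 cos 197° = -1699.35
Leg 2 (108°, 181 m): east 181 sin 108° = 172.14, north 181 cos 108° = -55.93
Leg 3 (290°, 215 m): east 215 sin 290° = -202.03, north 215 cos 290° = 73.53
Leg 4 (093°, 1407 m): east 1407 sin 93° = 1405.07, north 1407 cos 93° = -73.64
Net displacement: 855.63 east, -1755.39 north. Direction back to start is (-855.63, 1755.39): bearing = atan2(-855.63, 1755.39) mod 360° = 334.01° ≈ 334°.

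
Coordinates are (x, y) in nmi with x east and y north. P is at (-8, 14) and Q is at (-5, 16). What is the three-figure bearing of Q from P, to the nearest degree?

056°

Δeast = -5 − -8 = 3.00; Δnorth = 16 − 14 = 2.00.
Bearing = atan2(Δeast, Δnorth) mod 360° = 56.31° ≈ 056°.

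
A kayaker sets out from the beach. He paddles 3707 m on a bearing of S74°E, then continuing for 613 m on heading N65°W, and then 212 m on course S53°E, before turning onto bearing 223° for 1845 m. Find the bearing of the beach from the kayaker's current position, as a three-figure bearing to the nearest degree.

Leg 1 (S74°E, 3707 m): east 3707 sin 106° = 3563.40, north 3707 cos 106° = -1021.79
Leg 2 (N65°W, 613 m): east 613 sin 295° = -555.57, north 613 cos 295° = 259.06
Leg 3 (S53°E, 212 m): east 212 sin 127° = 169.31, north 212 cos 127° = -127.58
Leg 4 (223°, 1845 m): east 1845 sin 223° = -1258.29, north 1845 cos 223° = -1349.35
Net displacement: 1918.85 east, -2239.66 north. Direction back to start is (-1918.85, 2239.66): bearing = atan2(-1918.85, 2239.66) mod 360° = 319.41° ≈ 319°.

319°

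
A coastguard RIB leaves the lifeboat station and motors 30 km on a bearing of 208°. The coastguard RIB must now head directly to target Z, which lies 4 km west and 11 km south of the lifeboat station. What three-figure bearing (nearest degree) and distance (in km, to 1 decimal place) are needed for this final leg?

033°, 18.5 km

Leg 1 (208°, 30 km): east 30 sin 208° = -14.08, north 30 cos 208° = -26.49
Current position: (-14.08, -26.49). Target: (-4, -11). Remaining: Δeast = 10.08, Δnorth = 15.49.
Bearing = atan2(10.08, 15.49) mod 360° = 33.07°; distance = √((10.08)² + (15.49)²) = 18.482 km.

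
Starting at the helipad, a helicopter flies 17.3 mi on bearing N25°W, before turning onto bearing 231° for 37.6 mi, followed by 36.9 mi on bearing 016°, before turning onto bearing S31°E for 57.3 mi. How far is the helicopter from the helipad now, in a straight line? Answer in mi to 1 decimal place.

21.9 mi

Leg 1 (N25°W, 17.3 mi): east 17.3 sin 335° = -7.31, north 17.3 cos 335° = 15.68
Leg 2 (231°, 37.6 mi): east 37.6 sin 231° = -29.22, north 37.6 cos 231° = -23.66
Leg 3 (016°, 36.9 mi): east 36.9 sin 16° = 10.17, north 36.9 cos 16° = 35.47
Leg 4 (S31°E, 57.3 mi): east 57.3 sin 149° = 29.51, north 57.3 cos 149° = -49.12
Net: 3.15 east, -21.63 north. Distance = √((3.15)² + (-21.63)²) = 21.857 mi.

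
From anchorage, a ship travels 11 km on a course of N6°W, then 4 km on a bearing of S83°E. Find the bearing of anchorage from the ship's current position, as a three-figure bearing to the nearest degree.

195°

Leg 1 (N6°W, 11 km): east 11 sin 354° = -1.15, north 11 cos 354° = 10.94
Leg 2 (S83°E, 4 km): east 4 sin 97° = 3.97, north 4 cos 97° = -0.49
Net displacement: 2.82 east, 10.45 north. Direction back to start is (-2.82, -10.45): bearing = atan2(-2.82, -10.45) mod 360° = 195.10° ≈ 195°.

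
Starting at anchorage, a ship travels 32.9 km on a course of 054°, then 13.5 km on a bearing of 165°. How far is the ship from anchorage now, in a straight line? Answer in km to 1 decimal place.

Leg 1 (054°, 32.9 km): east 32.9 sin 54° = 26.62, north 32.9 cos 54° = 19.34
Leg 2 (165°, 13.5 km): east 13.5 sin 165° = 3.49, north 13.5 cos 165° = -13.04
Net: 30.11 east, 6.30 north. Distance = √((30.11)² + (6.30)²) = 30.762 km.

30.8 km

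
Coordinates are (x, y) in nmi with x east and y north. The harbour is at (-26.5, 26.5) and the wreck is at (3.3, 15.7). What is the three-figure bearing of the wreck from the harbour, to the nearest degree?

110°

Δeast = 3.3 − -26.5 = 29.80; Δnorth = 15.7 − 26.5 = -10.80.
Bearing = atan2(Δeast, Δnorth) mod 360° = 109.92° ≈ 110°.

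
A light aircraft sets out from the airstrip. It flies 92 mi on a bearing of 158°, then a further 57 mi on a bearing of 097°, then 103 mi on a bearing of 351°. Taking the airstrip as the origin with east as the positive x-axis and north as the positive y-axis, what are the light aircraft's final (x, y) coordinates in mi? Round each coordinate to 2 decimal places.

Leg 1 (158°, 92 mi): east 92 sin 158° = 34.46, north 92 cos 158° = -85.30
Leg 2 (097°, 57 mi): east 57 sin 97° = 56.58, north 57 cos 97° = -6.95
Leg 3 (351°, 103 mi): east 103 sin 351° = -16.11, north 103 cos 351° = 101.73
Summing: 74.93 mi east, 9.48 mi north → (74.93, 9.48).

(74.93, 9.48)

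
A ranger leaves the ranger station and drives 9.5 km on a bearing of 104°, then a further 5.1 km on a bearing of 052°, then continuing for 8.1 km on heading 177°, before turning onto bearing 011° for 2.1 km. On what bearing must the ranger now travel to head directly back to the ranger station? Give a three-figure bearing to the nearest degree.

290°

Leg 1 (104°, 9.5 km): east 9.5 sin 104° = 9.22, north 9.5 cos 104° = -2.30
Leg 2 (052°, 5.1 km): east 5.1 sin 52° = 4.02, north 5.1 cos 52° = 3.14
Leg 3 (177°, 8.1 km): east 8.1 sin 177° = 0.42, north 8.1 cos 177° = -8.09
Leg 4 (011°, 2.1 km): east 2.1 sin 11° = 0.40, north 2.1 cos 11° = 2.06
Net displacement: 14.06 east, -5.19 north. Direction back to start is (-14.06, 5.19): bearing = atan2(-14.06, 5.19) mod 360° = 290.24° ≈ 290°.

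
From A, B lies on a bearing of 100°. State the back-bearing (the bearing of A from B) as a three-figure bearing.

280°

Back-bearing = 100° + 180° = 280°.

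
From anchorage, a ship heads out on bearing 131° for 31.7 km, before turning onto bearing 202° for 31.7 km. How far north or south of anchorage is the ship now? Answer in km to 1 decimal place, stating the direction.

Leg 1 (131°, 31.7 km): east 31.7 sin 131° = 23.92, north 31.7 cos 131° = -20.80
Leg 2 (202°, 31.7 km): east 31.7 sin 202° = -11.88, north 31.7 cos 202° = -29.39
Net north component: -50.19 km.

50.2 km south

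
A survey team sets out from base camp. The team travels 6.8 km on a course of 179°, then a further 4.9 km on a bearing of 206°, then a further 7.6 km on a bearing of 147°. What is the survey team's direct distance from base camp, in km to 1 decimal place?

17.7 km

Leg 1 (179°, 6.8 km): east 6.8 sin 179° = 0.12, north 6.8 cos 179° = -6.80
Leg 2 (206°, 4.9 km): east 4.9 sin 206° = -2.15, north 4.9 cos 206° = -4.40
Leg 3 (147°, 7.6 km): east 7.6 sin 147° = 4.14, north 7.6 cos 147° = -6.37
Net: 2.11 east, -17.58 north. Distance = √((2.11)² + (-17.58)²) = 17.703 km.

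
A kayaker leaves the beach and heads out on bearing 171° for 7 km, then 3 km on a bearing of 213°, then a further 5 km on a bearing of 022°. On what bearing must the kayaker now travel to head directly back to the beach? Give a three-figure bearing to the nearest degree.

Leg 1 (171°, 7 km): east 7 sin 171° = 1.10, north 7 cos 171° = -6.91
Leg 2 (213°, 3 km): east 3 sin 213° = -1.63, north 3 cos 213° = -2.52
Leg 3 (022°, 5 km): east 5 sin 22° = 1.87, north 5 cos 22° = 4.64
Net displacement: 1.33 east, -4.79 north. Direction back to start is (-1.33, 4.79): bearing = atan2(-1.33, 4.79) mod 360° = 344.45° ≈ 344°.

344°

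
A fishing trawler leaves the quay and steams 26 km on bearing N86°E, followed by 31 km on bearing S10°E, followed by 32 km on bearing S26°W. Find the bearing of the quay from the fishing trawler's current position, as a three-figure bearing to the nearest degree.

343°

Leg 1 (N86°E, 26 km): east 26 sin 86° = 25.94, north 26 cos 86° = 1.81
Leg 2 (S10°E, 31 km): east 31 sin 170° = 5.38, north 31 cos 170° = -30.53
Leg 3 (S26°W, 32 km): east 32 sin 206° = -14.03, north 32 cos 206° = -28.76
Net displacement: 17.29 east, -57.48 north. Direction back to start is (-17.29, 57.48): bearing = atan2(-17.29, 57.48) mod 360° = 343.26° ≈ 343°.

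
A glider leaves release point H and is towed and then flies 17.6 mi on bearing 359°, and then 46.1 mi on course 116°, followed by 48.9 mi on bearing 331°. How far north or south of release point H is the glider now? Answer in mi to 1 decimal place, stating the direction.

Leg 1 (359°, 17.6 mi): east 17.6 sin 359° = -0.31, north 17.6 cos 359° = 17.60
Leg 2 (116°, 46.1 mi): east 46.1 sin 116° = 41.43, north 46.1 cos 116° = -20.21
Leg 3 (331°, 48.9 mi): east 48.9 sin 331° = -23.71, north 48.9 cos 331° = 42.77
Net north component: 40.16 mi.

40.2 mi north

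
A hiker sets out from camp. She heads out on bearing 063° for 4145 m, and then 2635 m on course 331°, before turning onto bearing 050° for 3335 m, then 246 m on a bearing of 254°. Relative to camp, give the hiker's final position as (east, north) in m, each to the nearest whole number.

Leg 1 (063°, 4145 m): east 4145 sin 63° = 3693.22, north 4145 cos 63° = 1881.79
Leg 2 (331°, 2635 m): east 2635 sin 331° = -1277.47, north 2635 cos 331° = 2304.62
Leg 3 (050°, 3335 m): east 3335 sin 50° = 2554.76, north 3335 cos 50° = 2143.70
Leg 4 (254°, 246 m): east 246 sin 254° = -236.47, north 246 cos 254° = -67.81
Summing: 4734.04 m east, 6262.30 m north → (4734, 6262).

(4734, 6262)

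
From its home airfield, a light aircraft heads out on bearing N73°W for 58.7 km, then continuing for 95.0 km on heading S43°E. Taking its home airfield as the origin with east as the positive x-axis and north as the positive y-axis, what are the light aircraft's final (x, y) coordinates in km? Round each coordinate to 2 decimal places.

Leg 1 (N73°W, 58.7 km): east 58.7 sin 287° = -56.14, north 58.7 cos 287° = 17.16
Leg 2 (S43°E, 95.0 km): east 95.0 sin 137° = 64.79, north 95.0 cos 137° = -69.48
Summing: 8.65 km east, -52.32 km north → (8.65, -52.32).

(8.65, -52.32)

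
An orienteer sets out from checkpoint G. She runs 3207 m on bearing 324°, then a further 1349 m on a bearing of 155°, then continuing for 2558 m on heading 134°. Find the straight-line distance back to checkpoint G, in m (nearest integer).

663 m

Leg 1 (324°, 3207 m): east 3207 sin 324° = -1885.03, north 3207 cos 324° = 2594.52
Leg 2 (155°, 1349 m): east 1349 sin 155° = 570.11, north 1349 cos 155° = -1222.61
Leg 3 (134°, 2558 m): east 2558 sin 134° = 1840.07, north 2558 cos 134° = -1776.94
Net: 525.16 east, -405.03 north. Distance = √((525.16)² + (-405.03)²) = 663.202 m.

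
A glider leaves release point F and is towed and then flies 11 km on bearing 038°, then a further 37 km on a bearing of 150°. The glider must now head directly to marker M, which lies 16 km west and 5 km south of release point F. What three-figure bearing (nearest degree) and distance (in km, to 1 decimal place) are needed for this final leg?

Leg 1 (038°, 11 km): east 11 sin 38° = 6.77, north 11 cos 38° = 8.67
Leg 2 (150°, 37 km): east 37 sin 150° = 18.50, north 37 cos 150° = -32.04
Current position: (25.27, -23.37). Target: (-16, -5). Remaining: Δeast = -41.27, Δnorth = 18.37.
Bearing = atan2(-41.27, 18.37) mod 360° = 294.00°; distance = √((-41.27)² + (18.37)²) = 45.178 km.

294°, 45.2 km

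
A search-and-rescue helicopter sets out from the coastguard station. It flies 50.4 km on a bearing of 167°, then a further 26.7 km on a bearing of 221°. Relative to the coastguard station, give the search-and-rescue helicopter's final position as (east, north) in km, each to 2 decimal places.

Leg 1 (167°, 50.4 km): east 50.4 sin 167° = 11.34, north 50.4 cos 167° = -49.11
Leg 2 (221°, 26.7 km): east 26.7 sin 221° = -17.52, north 26.7 cos 221° = -20.15
Summing: -6.18 km east, -69.26 km north → (-6.18, -69.26).

(-6.18, -69.26)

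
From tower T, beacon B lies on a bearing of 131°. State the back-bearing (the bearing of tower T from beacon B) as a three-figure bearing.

Back-bearing = 131° + 180° = 311°.

311°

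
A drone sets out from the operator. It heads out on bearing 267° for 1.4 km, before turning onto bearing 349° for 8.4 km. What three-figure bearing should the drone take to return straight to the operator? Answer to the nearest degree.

Leg 1 (267°, 1.4 km): east 1.4 sin 267° = -1.40, north 1.4 cos 267° = -0.07
Leg 2 (349°, 8.4 km): east 8.4 sin 349° = -1.60, north 8.4 cos 349° = 8.25
Net displacement: -3.00 east, 8.17 north. Direction back to start is (3.00, -8.17): bearing = atan2(3.00, -8.17) mod 360° = 159.84° ≈ 160°.

160°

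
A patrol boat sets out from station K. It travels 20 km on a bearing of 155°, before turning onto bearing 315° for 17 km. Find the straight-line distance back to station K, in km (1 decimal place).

7.1 km

Leg 1 (155°, 20 km): east 20 sin 155° = 8.45, north 20 cos 155° = -18.13
Leg 2 (315°, 17 km): east 17 sin 315° = -12.02, north 17 cos 315° = 12.02
Net: -3.57 east, -6.11 north. Distance = √((-3.57)² + (-6.11)²) = 7.072 km.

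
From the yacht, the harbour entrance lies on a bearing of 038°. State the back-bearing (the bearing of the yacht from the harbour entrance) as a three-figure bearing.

Back-bearing = 038° + 180° = 218°.

218°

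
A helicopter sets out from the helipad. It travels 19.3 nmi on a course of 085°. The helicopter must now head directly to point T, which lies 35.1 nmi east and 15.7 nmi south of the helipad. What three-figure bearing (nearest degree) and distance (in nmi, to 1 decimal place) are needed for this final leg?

Leg 1 (085°, 19.3 nmi): east 19.3 sin 85° = 19.23, north 19.3 cos 85° = 1.68
Current position: (19.23, 1.68). Target: (35.1, -15.7). Remaining: Δeast = 15.87, Δnorth = -17.38.
Bearing = atan2(15.87, -17.38) mod 360° = 137.60°; distance = √((15.87)² + (-17.38)²) = 23.539 nmi.

138°, 23.5 nmi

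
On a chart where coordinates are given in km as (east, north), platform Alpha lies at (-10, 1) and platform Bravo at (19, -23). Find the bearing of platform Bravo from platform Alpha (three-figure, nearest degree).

130°

Δeast = 19 − -10 = 29.00; Δnorth = -23 − 1 = -24.00.
Bearing = atan2(Δeast, Δnorth) mod 360° = 129.61° ≈ 130°.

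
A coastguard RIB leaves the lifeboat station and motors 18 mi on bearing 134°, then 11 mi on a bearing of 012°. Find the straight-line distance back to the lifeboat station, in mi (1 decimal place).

Leg 1 (134°, 18 mi): east 18 sin 134° = 12.95, north 18 cos 134° = -12.50
Leg 2 (012°, 11 mi): east 11 sin 12° = 2.29, north 11 cos 12° = 10.76
Net: 15.24 east, -1.74 north. Distance = √((15.24)² + (-1.74)²) = 15.335 mi.

15.3 mi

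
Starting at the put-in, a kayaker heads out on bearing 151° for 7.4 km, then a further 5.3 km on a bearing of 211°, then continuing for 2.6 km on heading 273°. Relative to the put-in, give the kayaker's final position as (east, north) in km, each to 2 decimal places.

Leg 1 (151°, 7.4 km): east 7.4 sin 151° = 3.59, north 7.4 cos 151° = -6.47
Leg 2 (211°, 5.3 km): east 5.3 sin 211° = -2.73, north 5.3 cos 211° = -4.54
Leg 3 (273°, 2.6 km): east 2.6 sin 273° = -2.60, north 2.6 cos 273° = 0.14
Summing: -1.74 km east, -10.88 km north → (-1.74, -10.88).

(-1.74, -10.88)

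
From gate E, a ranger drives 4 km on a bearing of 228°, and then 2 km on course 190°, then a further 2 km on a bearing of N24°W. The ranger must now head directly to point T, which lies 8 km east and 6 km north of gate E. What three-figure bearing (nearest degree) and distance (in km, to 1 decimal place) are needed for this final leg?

Leg 1 (228°, 4 km): east 4 sin 228° = -2.97, north 4 cos 228° = -2.68
Leg 2 (190°, 2 km): east 2 sin 190° = -0.35, north 2 cos 190° = -1.97
Leg 3 (N24°W, 2 km): east 2 sin 336° = -0.81, north 2 cos 336° = 1.83
Current position: (-4.13, -2.82). Target: (8, 6). Remaining: Δeast = 12.13, Δnorth = 8.82.
Bearing = atan2(12.13, 8.82) mod 360° = 53.99°; distance = √((12.13)² + (8.82)²) = 15.000 km.

054°, 15.0 km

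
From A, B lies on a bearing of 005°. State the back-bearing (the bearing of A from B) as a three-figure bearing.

Back-bearing = 005° + 180° = 185°.

185°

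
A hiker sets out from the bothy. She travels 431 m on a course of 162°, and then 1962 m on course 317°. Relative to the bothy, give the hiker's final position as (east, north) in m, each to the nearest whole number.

(-1205, 1025)

Leg 1 (162°, 431 m): east 431 sin 162° = 133.19, north 431 cos 162° = -409.91
Leg 2 (317°, 1962 m): east 1962 sin 317° = -1338.08, north 1962 cos 317° = 1434.92
Summing: -1204.89 m east, 1025.01 m north → (-1205, 1025).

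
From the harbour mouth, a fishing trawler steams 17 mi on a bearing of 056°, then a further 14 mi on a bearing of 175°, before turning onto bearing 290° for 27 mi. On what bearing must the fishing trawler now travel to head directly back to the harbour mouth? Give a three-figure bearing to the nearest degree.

Leg 1 (056°, 17 mi): east 17 sin 56° = 14.09, north 17 cos 56° = 9.51
Leg 2 (175°, 14 mi): east 14 sin 175° = 1.22, north 14 cos 175° = -13.95
Leg 3 (290°, 27 mi): east 27 sin 290° = -25.37, north 27 cos 290° = 9.23
Net displacement: -10.06 east, 4.79 north. Direction back to start is (10.06, -4.79): bearing = atan2(10.06, -4.79) mod 360° = 115.48° ≈ 115°.

115°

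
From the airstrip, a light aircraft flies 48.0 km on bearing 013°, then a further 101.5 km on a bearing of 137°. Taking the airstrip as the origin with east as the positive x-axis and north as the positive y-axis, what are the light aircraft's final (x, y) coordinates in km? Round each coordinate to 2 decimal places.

Leg 1 (013°, 48.0 km): east 48.0 sin 13° = 10.80, north 48.0 cos 13° = 46.77
Leg 2 (137°, 101.5 km): east 101.5 sin 137° = 69.22, north 101.5 cos 137° = -74.23
Summing: 80.02 km east, -27.46 km north → (80.02, -27.46).

(80.02, -27.46)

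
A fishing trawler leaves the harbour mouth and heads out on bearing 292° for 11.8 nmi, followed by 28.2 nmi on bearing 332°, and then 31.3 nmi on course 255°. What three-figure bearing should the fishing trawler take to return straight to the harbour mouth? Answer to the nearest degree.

111°

Leg 1 (292°, 11.8 nmi): east 11.8 sin 292° = -10.94, north 11.8 cos 292° = 4.42
Leg 2 (332°, 28.2 nmi): east 28.2 sin 332° = -13.24, north 28.2 cos 332° = 24.90
Leg 3 (255°, 31.3 nmi): east 31.3 sin 255° = -30.23, north 31.3 cos 255° = -8.10
Net displacement: -54.41 east, 21.22 north. Direction back to start is (54.41, -21.22): bearing = atan2(54.41, -21.22) mod 360° = 111.30° ≈ 111°.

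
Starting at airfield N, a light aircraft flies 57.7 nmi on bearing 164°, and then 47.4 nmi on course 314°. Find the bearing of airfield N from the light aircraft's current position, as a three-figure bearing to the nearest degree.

Leg 1 (164°, 57.7 nmi): east 57.7 sin 164° = 15.90, north 57.7 cos 164° = -55.46
Leg 2 (314°, 47.4 nmi): east 47.4 sin 314° = -34.10, north 47.4 cos 314° = 32.93
Net displacement: -18.19 east, -22.54 north. Direction back to start is (18.19, 22.54): bearing = atan2(18.19, 22.54) mod 360° = 38.91° ≈ 039°.

039°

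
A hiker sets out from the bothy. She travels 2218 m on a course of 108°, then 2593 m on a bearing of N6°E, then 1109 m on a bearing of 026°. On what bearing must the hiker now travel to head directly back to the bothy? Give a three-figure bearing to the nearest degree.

225°

Leg 1 (108°, 2218 m): east 2218 sin 108° = 2109.44, north 2218 cos 108° = -685.40
Leg 2 (N6°E, 2593 m): east 2593 sin 6° = 271.04, north 2593 cos 6° = 2578.80
Leg 3 (026°, 1109 m): east 1109 sin 26° = 486.15, north 1109 cos 26° = 996.76
Net displacement: 2866.64 east, 2890.16 north. Direction back to start is (-2866.64, -2890.16): bearing = atan2(-2866.64, -2890.16) mod 360° = 224.77° ≈ 225°.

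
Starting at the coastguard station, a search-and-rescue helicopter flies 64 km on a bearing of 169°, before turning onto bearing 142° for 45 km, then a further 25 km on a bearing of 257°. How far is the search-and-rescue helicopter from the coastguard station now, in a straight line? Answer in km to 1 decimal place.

Leg 1 (169°, 64 km): east 64 sin 169° = 12.21, north 64 cos 169° = -62.82
Leg 2 (142°, 45 km): east 45 sin 142° = 27.70, north 45 cos 142° = -35.46
Leg 3 (257°, 25 km): east 25 sin 257° = -24.36, north 25 cos 257° = -5.62
Net: 15.56 east, -103.91 north. Distance = √((15.56)² + (-103.91)²) = 105.067 km.

105.1 km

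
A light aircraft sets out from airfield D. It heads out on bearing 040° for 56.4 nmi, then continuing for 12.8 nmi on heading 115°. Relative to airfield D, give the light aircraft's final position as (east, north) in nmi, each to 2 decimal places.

(47.85, 37.80)

Leg 1 (040°, 56.4 nmi): east 56.4 sin 40° = 36.25, north 56.4 cos 40° = 43.20
Leg 2 (115°, 12.8 nmi): east 12.8 sin 115° = 11.60, north 12.8 cos 115° = -5.41
Summing: 47.85 nmi east, 37.80 nmi north → (47.85, 37.80).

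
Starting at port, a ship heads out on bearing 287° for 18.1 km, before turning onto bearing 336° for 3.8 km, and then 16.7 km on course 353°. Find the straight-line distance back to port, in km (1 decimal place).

32.8 km

Leg 1 (287°, 18.1 km): east 18.1 sin 287° = -17.31, north 18.1 cos 287° = 5.29
Leg 2 (336°, 3.8 km): east 3.8 sin 336° = -1.55, north 3.8 cos 336° = 3.47
Leg 3 (353°, 16.7 km): east 16.7 sin 353° = -2.04, north 16.7 cos 353° = 16.58
Net: -20.89 east, 25.34 north. Distance = √((-20.89)² + (25.34)²) = 32.840 km.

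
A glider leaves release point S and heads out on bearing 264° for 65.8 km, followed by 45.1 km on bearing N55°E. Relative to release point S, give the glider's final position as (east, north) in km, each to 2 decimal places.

Leg 1 (264°, 65.8 km): east 65.8 sin 264° = -65.44, north 65.8 cos 264° = -6.88
Leg 2 (N55°E, 45.1 km): east 45.1 sin 55° = 36.94, north 45.1 cos 55° = 25.87
Summing: -28.50 km east, 18.99 km north → (-28.50, 18.99).

(-28.50, 18.99)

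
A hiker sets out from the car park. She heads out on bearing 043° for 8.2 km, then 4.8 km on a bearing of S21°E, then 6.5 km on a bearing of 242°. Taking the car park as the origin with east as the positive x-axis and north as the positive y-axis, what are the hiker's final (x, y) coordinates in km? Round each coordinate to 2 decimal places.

(1.57, -1.54)

Leg 1 (043°, 8.2 km): east 8.2 sin 43° = 5.59, north 8.2 cos 43° = 6.00
Leg 2 (S21°E, 4.8 km): east 4.8 sin 159° = 1.72, north 4.8 cos 159° = -4.48
Leg 3 (242°, 6.5 km): east 6.5 sin 242° = -5.74, north 6.5 cos 242° = -3.05
Summing: 1.57 km east, -1.54 km north → (1.57, -1.54).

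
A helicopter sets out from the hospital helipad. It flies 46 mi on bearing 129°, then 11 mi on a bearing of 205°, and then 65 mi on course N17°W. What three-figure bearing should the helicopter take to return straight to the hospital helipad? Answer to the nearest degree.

207°

Leg 1 (129°, 46 mi): east 46 sin 129° = 35.75, north 46 cos 129° = -28.95
Leg 2 (205°, 11 mi): east 11 sin 205° = -4.65, north 11 cos 205° = -9.97
Leg 3 (N17°W, 65 mi): east 65 sin 343° = -19.00, north 65 cos 343° = 62.16
Net displacement: 12.10 east, 23.24 north. Direction back to start is (-12.10, -23.24): bearing = atan2(-12.10, -23.24) mod 360° = 207.49° ≈ 207°.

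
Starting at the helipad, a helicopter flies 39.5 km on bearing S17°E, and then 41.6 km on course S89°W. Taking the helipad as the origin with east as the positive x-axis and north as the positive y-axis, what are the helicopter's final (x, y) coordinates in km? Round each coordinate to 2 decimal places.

(-30.04, -38.50)

Leg 1 (S17°E, 39.5 km): east 39.5 sin 163° = 11.55, north 39.5 cos 163° = -37.77
Leg 2 (S89°W, 41.6 km): east 41.6 sin 269° = -41.59, north 41.6 cos 269° = -0.73
Summing: -30.04 km east, -38.50 km north → (-30.04, -38.50).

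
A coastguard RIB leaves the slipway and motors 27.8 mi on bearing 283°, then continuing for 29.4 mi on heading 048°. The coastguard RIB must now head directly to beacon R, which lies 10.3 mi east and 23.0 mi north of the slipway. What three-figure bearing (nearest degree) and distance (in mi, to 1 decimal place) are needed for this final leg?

101°, 15.8 mi

Leg 1 (283°, 27.8 mi): east 27.8 sin 283° = -27.09, north 27.8 cos 283° = 6.25
Leg 2 (048°, 29.4 mi): east 29.4 sin 48° = 21.85, north 29.4 cos 48° = 19.67
Current position: (-5.24, 25.93). Target: (10.3, 23.0). Remaining: Δeast = 15.54, Δnorth = -2.93.
Bearing = atan2(15.54, -2.93) mod 360° = 100.66°; distance = √((15.54)² + (-2.93)²) = 15.812 mi.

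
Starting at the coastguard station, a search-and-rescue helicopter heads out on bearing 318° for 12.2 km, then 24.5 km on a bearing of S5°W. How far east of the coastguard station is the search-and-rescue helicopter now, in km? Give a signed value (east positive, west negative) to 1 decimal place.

-10.3 km

Leg 1 (318°, 12.2 km): east 12.2 sin 318° = -8.16, north 12.2 cos 318° = 9.07
Leg 2 (S5°W, 24.5 km): east 24.5 sin 185° = -2.14, north 24.5 cos 185° = -24.41
Net east component: -10.30 km.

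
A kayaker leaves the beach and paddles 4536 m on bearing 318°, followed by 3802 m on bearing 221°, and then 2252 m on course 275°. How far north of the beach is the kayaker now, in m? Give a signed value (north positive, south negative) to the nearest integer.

698 m

Leg 1 (318°, 4536 m): east 4536 sin 318° = -3035.18, north 4536 cos 318° = 3370.90
Leg 2 (221°, 3802 m): east 3802 sin 221° = -2494.34, north 3802 cos 221° = -2869.41
Leg 3 (275°, 2252 m): east 2252 sin 275° = -2243.43, north 2252 cos 275° = 196.27
Net north component: 697.77 m.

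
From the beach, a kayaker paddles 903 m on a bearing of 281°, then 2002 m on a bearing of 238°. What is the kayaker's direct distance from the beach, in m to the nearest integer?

2733 m

Leg 1 (281°, 903 m): east 903 sin 281° = -886.41, north 903 cos 281° = 172.30
Leg 2 (238°, 2002 m): east 2002 sin 238° = -1697.79, north 2002 cos 238° = -1060.90
Net: -2584.20 east, -888.60 north. Distance = √((-2584.20)² + (-888.60)²) = 2732.710 m.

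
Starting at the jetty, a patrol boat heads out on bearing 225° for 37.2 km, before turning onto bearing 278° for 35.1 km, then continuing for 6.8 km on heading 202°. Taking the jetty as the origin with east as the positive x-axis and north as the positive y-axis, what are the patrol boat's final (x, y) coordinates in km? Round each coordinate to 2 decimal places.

Leg 1 (225°, 37.2 km): east 37.2 sin 225° = -26.30, north 37.2 cos 225° = -26.30
Leg 2 (278°, 35.1 km): east 35.1 sin 278° = -34.76, north 35.1 cos 278° = 4.88
Leg 3 (202°, 6.8 km): east 6.8 sin 202° = -2.55, north 6.8 cos 202° = -6.30
Summing: -63.61 km east, -27.72 km north → (-63.61, -27.72).

(-63.61, -27.72)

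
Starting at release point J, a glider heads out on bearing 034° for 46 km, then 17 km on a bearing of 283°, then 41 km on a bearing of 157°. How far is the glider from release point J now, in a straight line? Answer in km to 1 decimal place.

Leg 1 (034°, 46 km): east 46 sin 34° = 25.72, north 46 cos 34° = 38.14
Leg 2 (283°, 17 km): east 17 sin 283° = -16.56, north 17 cos 283° = 3.82
Leg 3 (157°, 41 km): east 41 sin 157° = 16.02, north 41 cos 157° = -37.74
Net: 25.18 east, 4.22 north. Distance = √((25.18)² + (4.22)²) = 25.530 km.

25.5 km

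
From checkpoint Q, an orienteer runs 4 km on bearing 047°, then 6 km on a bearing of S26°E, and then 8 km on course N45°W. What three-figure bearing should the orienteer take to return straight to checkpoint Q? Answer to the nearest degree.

Leg 1 (047°, 4 km): east 4 sin 47° = 2.93, north 4 cos 47° = 2.73
Leg 2 (S26°E, 6 km): east 6 sin 154° = 2.63, north 6 cos 154° = -5.39
Leg 3 (N45°W, 8 km): east 8 sin 315° = -5.66, north 8 cos 315° = 5.66
Net displacement: -0.10 east, 2.99 north. Direction back to start is (0.10, -2.99): bearing = atan2(0.10, -2.99) mod 360° = 178.06° ≈ 178°.

178°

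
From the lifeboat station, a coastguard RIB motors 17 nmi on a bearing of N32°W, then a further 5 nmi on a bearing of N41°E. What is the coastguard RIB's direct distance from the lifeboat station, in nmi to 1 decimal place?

Leg 1 (N32°W, 17 nmi): east 17 sin 328° = -9.01, north 17 cos 328° = 14.42
Leg 2 (N41°E, 5 nmi): east 5 sin 41° = 3.28, north 5 cos 41° = 3.77
Net: -5.73 east, 18.19 north. Distance = √((-5.73)² + (18.19)²) = 19.071 nmi.

19.1 nmi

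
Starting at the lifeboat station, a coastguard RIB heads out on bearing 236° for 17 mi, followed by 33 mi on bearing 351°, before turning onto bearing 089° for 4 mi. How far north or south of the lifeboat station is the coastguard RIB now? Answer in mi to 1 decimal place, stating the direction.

Leg 1 (236°, 17 mi): east 17 sin 236° = -14.09, north 17 cos 236° = -9.51
Leg 2 (351°, 33 mi): east 33 sin 351° = -5.16, north 33 cos 351° = 32.59
Leg 3 (089°, 4 mi): east 4 sin 89° = 4.00, north 4 cos 89° = 0.07
Net north component: 23.16 mi.

23.2 mi north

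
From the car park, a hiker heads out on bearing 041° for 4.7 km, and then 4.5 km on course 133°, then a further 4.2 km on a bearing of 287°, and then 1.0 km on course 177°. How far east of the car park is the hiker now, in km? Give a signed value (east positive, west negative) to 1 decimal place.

2.4 km

Leg 1 (041°, 4.7 km): east 4.7 sin 41° = 3.08, north 4.7 cos 41° = 3.55
Leg 2 (133°, 4.5 km): east 4.5 sin 133° = 3.29, north 4.5 cos 133° = -3.07
Leg 3 (287°, 4.2 km): east 4.2 sin 287° = -4.02, north 4.2 cos 287° = 1.23
Leg 4 (177°, 1.0 km): east 1.0 sin 177° = 0.05, north 1.0 cos 177° = -1.00
Net east component: 2.41 km.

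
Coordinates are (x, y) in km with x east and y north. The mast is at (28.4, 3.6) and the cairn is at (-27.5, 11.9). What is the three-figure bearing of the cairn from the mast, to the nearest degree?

Δeast = -27.5 − 28.4 = -55.90; Δnorth = 11.9 − 3.6 = 8.30.
Bearing = atan2(Δeast, Δnorth) mod 360° = 278.45° ≈ 278°.

278°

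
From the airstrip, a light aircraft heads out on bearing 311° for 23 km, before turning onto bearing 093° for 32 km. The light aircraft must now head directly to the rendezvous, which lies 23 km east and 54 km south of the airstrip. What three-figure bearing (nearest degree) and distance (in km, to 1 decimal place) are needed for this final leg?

Leg 1 (311°, 23 km): east 23 sin 311° = -17.36, north 23 cos 311° = 15.09
Leg 2 (093°, 32 km): east 32 sin 93° = 31.96, north 32 cos 93° = -1.67
Current position: (14.60, 13.41). Target: (23, -54). Remaining: Δeast = 8.40, Δnorth = -67.41.
Bearing = atan2(8.40, -67.41) mod 360° = 172.90°; distance = √((8.40)² + (-67.41)²) = 67.936 km.

173°, 67.9 km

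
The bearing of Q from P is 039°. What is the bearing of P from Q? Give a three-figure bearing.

219°

Back-bearing = 039° + 180° = 219°.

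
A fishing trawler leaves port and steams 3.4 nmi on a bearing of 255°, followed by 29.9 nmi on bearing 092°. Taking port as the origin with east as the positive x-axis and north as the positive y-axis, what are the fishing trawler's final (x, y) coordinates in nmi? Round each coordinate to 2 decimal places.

Leg 1 (255°, 3.4 nmi): east 3.4 sin 255° = -3.28, north 3.4 cos 255° = -0.88
Leg 2 (092°, 29.9 nmi): east 29.9 sin 92° = 29.88, north 29.9 cos 92° = -1.04
Summing: 26.60 nmi east, -1.92 nmi north → (26.60, -1.92).

(26.60, -1.92)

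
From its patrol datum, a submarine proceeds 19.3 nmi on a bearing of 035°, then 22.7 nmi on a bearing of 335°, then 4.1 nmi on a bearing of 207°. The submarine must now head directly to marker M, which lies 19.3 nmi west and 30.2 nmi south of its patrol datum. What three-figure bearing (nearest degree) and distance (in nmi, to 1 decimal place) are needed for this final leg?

Leg 1 (035°, 19.3 nmi): east 19.3 sin 35° = 11.07, north 19.3 cos 35° = 15.81
Leg 2 (335°, 22.7 nmi): east 22.7 sin 335° = -9.59, north 22.7 cos 335° = 20.57
Leg 3 (207°, 4.1 nmi): east 4.1 sin 207° = -1.86, north 4.1 cos 207° = -3.65
Current position: (-0.38, 32.73). Target: (-19.3, -30.2). Remaining: Δeast = -18.92, Δnorth = -62.93.
Bearing = atan2(-18.92, -62.93) mod 360° = 196.73°; distance = √((-18.92)² + (-62.93)²) = 65.711 nmi.

197°, 65.7 nmi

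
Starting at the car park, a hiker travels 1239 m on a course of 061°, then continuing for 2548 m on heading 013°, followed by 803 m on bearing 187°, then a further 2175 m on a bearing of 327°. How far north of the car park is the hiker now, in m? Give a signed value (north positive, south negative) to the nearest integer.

Leg 1 (061°, 1239 m): east 1239 sin 61° = 1083.65, north 1239 cos 61° = 600.68
Leg 2 (013°, 2548 m): east 2548 sin 13° = 573.18, north 2548 cos 13° = 2482.69
Leg 3 (187°, 803 m): east 803 sin 187° = -97.86, north 803 cos 187° = -797.01
Leg 4 (327°, 2175 m): east 2175 sin 327° = -1184.59, north 2175 cos 327° = 1824.11
Net north component: 4110.47 m.

4110 m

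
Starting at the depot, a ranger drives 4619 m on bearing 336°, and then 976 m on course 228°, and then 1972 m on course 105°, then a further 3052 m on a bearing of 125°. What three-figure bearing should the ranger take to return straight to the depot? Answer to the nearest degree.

Leg 1 (336°, 4619 m): east 4619 sin 336° = -1878.72, north 4619 cos 336° = 4219.67
Leg 2 (228°, 976 m): east 976 sin 228° = -725.31, north 976 cos 228° = -653.07
Leg 3 (105°, 1972 m): east 1972 sin 105° = 1904.81, north 1972 cos 105° = -510.39
Leg 4 (125°, 3052 m): east 3052 sin 125° = 2500.05, north 3052 cos 125° = -1750.56
Net displacement: 1800.83 east, 1305.65 north. Direction back to start is (-1800.83, -1305.65): bearing = atan2(-1800.83, -1305.65) mod 360° = 234.06° ≈ 234°.

234°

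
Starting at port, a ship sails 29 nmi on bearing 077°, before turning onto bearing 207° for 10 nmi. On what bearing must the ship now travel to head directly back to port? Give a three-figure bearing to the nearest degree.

Leg 1 (077°, 29 nmi): east 29 sin 77° = 28.26, north 29 cos 77° = 6.52
Leg 2 (207°, 10 nmi): east 10 sin 207° = -4.54, north 10 cos 207° = -8.91
Net displacement: 23.72 east, -2.39 north. Direction back to start is (-23.72, 2.39): bearing = atan2(-23.72, 2.39) mod 360° = 275.75° ≈ 276°.

276°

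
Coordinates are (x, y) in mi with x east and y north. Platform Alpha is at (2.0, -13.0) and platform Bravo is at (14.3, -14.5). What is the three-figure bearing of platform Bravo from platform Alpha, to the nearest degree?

Δeast = 14.3 − 2.0 = 12.30; Δnorth = -14.5 − -13.0 = -1.50.
Bearing = atan2(Δeast, Δnorth) mod 360° = 96.95° ≈ 097°.

097°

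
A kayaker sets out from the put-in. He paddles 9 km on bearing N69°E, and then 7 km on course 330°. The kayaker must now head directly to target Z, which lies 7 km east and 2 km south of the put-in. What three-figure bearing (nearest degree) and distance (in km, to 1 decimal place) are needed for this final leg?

Leg 1 (N69°E, 9 km): east 9 sin 69° = 8.40, north 9 cos 69° = 3.23
Leg 2 (330°, 7 km): east 7 sin 330° = -3.50, north 7 cos 330° = 6.06
Current position: (4.90, 9.29). Target: (7, -2). Remaining: Δeast = 2.10, Δnorth = -11.29.
Bearing = atan2(2.10, -11.29) mod 360° = 169.47°; distance = √((2.10)² + (-11.29)²) = 11.481 km.

169°, 11.5 km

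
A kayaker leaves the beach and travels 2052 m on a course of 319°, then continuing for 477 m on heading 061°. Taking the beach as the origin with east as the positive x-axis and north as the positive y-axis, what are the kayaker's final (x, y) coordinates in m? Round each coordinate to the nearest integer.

(-929, 1780)

Leg 1 (319°, 2052 m): east 2052 sin 319° = -1346.23, north 2052 cos 319° = 1548.66
Leg 2 (061°, 477 m): east 477 sin 61° = 417.19, north 477 cos 61° = 231.25
Summing: -929.04 m east, 1779.92 m north → (-929, 1780).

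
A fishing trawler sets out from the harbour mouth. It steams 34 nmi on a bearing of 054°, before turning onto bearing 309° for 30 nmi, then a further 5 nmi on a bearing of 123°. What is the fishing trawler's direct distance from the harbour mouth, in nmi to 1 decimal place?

Leg 1 (054°, 34 nmi): east 34 sin 54° = 27.51, north 34 cos 54° = 19.98
Leg 2 (309°, 30 nmi): east 30 sin 309° = -23.31, north 30 cos 309° = 18.88
Leg 3 (123°, 5 nmi): east 5 sin 123° = 4.19, north 5 cos 123° = -2.72
Net: 8.39 east, 36.14 north. Distance = √((8.39)² + (36.14)²) = 37.101 nmi.

37.1 nmi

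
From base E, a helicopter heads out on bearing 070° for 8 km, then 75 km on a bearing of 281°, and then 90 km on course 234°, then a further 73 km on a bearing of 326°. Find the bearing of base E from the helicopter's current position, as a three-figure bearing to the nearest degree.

098°

Leg 1 (070°, 8 km): east 8 sin 70° = 7.52, north 8 cos 70° = 2.74
Leg 2 (281°, 75 km): east 75 sin 281° = -73.62, north 75 cos 281° = 14.31
Leg 3 (234°, 90 km): east 90 sin 234° = -72.81, north 90 cos 234° = -52.90
Leg 4 (326°, 73 km): east 73 sin 326° = -40.82, north 73 cos 326° = 60.52
Net displacement: -179.74 east, 24.67 north. Direction back to start is (179.74, -24.67): bearing = atan2(179.74, -24.67) mod 360° = 97.81° ≈ 098°.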